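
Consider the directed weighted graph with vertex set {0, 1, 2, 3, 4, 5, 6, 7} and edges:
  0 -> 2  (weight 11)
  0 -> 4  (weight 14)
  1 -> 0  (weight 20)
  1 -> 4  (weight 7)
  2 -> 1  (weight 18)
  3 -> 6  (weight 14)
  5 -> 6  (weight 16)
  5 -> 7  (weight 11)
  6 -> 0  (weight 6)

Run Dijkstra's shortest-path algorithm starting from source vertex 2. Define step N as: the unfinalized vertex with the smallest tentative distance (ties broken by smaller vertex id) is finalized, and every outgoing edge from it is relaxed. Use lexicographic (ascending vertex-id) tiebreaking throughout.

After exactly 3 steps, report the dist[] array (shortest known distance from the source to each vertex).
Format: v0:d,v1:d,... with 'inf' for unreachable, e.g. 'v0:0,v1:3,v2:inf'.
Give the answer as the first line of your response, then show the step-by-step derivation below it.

v0:38,v1:18,v2:0,v3:inf,v4:25,v5:inf,v6:inf,v7:inf

step 1: dist = v0:inf,v1:18,v2:0,v3:inf,v4:inf,v5:inf,v6:inf,v7:inf
step 2: dist = v0:38,v1:18,v2:0,v3:inf,v4:25,v5:inf,v6:inf,v7:inf
step 3: dist = v0:38,v1:18,v2:0,v3:inf,v4:25,v5:inf,v6:inf,v7:inf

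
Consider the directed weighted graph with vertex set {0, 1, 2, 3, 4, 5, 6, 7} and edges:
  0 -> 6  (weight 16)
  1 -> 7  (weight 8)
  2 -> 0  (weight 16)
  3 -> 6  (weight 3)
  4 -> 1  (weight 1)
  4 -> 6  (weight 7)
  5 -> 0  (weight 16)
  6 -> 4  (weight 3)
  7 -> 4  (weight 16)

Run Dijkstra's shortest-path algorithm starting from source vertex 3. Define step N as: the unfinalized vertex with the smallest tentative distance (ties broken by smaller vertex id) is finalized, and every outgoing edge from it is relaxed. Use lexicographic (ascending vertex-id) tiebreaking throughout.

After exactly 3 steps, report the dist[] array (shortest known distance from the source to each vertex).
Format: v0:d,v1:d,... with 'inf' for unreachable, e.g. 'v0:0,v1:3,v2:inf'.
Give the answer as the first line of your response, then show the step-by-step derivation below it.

v0:inf,v1:7,v2:inf,v3:0,v4:6,v5:inf,v6:3,v7:inf

step 1: dist = v0:inf,v1:inf,v2:inf,v3:0,v4:inf,v5:inf,v6:3,v7:inf
step 2: dist = v0:inf,v1:inf,v2:inf,v3:0,v4:6,v5:inf,v6:3,v7:inf
step 3: dist = v0:inf,v1:7,v2:inf,v3:0,v4:6,v5:inf,v6:3,v7:inf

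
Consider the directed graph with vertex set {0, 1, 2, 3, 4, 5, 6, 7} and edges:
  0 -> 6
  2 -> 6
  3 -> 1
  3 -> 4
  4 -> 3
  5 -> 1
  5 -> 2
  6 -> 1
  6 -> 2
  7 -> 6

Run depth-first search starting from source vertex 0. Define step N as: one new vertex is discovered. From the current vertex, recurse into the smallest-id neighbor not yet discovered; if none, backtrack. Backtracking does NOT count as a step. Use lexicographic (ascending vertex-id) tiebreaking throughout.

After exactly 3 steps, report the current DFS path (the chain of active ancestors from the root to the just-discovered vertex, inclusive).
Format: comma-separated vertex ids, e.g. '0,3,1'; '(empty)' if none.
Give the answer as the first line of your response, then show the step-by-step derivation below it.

0,6,1

step 1: discover 0; path=0; order=0
step 2: discover 6; path=0>6; order=0,6
step 3: discover 1; path=0>6>1; order=0,6,1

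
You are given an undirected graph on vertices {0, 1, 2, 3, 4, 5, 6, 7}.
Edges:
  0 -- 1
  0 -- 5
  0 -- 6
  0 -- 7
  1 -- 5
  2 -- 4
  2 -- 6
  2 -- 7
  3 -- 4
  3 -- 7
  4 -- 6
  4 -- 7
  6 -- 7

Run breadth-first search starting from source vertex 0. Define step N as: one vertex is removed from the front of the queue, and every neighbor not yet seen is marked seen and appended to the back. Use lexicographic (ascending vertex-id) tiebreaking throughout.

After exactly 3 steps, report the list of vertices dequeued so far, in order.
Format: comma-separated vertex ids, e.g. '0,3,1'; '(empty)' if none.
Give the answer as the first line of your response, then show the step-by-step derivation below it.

0,1,5

step 1: dequeue 0; queue=[1,5,6,7]; order=0
step 2: dequeue 1; queue=[5,6,7]; order=0,1
step 3: dequeue 5; queue=[6,7]; order=0,1,5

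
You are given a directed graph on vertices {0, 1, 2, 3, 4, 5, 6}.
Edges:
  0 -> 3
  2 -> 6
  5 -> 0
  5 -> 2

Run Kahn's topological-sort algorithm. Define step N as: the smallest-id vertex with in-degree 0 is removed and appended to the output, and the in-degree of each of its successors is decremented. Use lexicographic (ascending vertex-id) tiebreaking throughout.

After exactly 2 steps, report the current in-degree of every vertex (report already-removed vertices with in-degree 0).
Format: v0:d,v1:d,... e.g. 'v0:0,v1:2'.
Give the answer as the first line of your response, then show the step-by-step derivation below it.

v0:1,v1:0,v2:1,v3:1,v4:0,v5:0,v6:1

step 1: output 1; order=[1]; indeg=(1,0,1,1,0,0,1)
step 2: output 4; order=[1,4]; indeg=(1,0,1,1,0,0,1)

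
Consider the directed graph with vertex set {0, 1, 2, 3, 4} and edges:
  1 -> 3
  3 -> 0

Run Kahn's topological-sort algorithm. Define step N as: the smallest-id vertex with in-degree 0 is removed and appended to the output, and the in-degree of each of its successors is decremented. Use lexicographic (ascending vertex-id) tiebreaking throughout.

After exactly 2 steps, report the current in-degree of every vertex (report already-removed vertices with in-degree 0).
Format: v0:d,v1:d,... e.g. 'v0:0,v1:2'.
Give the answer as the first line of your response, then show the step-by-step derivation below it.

v0:1,v1:0,v2:0,v3:0,v4:0

step 1: output 1; order=[1]; indeg=(1,0,0,0,0)
step 2: output 2; order=[1,2]; indeg=(1,0,0,0,0)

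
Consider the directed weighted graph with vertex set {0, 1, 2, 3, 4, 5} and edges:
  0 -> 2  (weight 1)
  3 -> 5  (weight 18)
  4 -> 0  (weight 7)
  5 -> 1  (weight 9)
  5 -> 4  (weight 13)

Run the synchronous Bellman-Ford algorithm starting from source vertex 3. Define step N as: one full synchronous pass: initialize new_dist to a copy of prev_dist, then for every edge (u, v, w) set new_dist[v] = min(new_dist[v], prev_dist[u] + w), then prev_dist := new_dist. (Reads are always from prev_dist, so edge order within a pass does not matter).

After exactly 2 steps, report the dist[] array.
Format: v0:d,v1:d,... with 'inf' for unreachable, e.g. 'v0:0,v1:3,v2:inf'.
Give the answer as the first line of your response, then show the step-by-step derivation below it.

v0:inf,v1:27,v2:inf,v3:0,v4:31,v5:18

step 1: dist = v0:inf,v1:inf,v2:inf,v3:0,v4:inf,v5:18
step 2: dist = v0:inf,v1:27,v2:inf,v3:0,v4:31,v5:18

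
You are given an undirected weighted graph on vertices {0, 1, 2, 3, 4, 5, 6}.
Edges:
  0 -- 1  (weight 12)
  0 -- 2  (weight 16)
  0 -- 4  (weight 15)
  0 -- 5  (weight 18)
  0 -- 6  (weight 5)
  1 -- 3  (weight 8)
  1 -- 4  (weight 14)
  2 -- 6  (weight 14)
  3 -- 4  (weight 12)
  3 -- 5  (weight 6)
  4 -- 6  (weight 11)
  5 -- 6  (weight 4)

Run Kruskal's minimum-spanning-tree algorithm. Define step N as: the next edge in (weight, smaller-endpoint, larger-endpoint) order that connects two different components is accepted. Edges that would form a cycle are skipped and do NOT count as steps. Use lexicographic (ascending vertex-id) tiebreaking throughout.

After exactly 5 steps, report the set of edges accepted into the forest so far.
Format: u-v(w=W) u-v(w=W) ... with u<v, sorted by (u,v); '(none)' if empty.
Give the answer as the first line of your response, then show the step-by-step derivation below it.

0-6(w=5) 1-3(w=8) 3-5(w=6) 4-6(w=11) 5-6(w=4)

step 1: add edge 5-6 (w=4); MST = {5-6(w=4)}
step 2: add edge 0-6 (w=5); MST = {0-6(w=5) 5-6(w=4)}
step 3: add edge 3-5 (w=6); MST = {0-6(w=5) 3-5(w=6) 5-6(w=4)}
step 4: add edge 1-3 (w=8); MST = {0-6(w=5) 1-3(w=8) 3-5(w=6) 5-6(w=4)}
step 5: add edge 4-6 (w=11); MST = {0-6(w=5) 1-3(w=8) 3-5(w=6) 4-6(w=11) 5-6(w=4)}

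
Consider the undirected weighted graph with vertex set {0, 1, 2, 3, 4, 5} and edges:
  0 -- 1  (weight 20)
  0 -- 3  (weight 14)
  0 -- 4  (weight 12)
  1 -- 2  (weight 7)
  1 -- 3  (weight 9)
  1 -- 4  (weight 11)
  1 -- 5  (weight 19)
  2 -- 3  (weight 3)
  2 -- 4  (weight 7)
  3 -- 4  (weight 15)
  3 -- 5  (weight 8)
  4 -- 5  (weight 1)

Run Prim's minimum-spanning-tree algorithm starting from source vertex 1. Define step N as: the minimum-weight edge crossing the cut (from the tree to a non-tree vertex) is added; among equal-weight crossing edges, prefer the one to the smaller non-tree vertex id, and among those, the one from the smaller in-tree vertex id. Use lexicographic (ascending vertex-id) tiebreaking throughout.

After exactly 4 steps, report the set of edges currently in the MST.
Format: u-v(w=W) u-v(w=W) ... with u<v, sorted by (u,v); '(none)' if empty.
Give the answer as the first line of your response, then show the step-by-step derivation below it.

1-2(w=7) 2-3(w=3) 2-4(w=7) 4-5(w=1)

step 1: add edge 1-2 (w=7); MST = {1-2(w=7)}
step 2: add edge 2-3 (w=3); MST = {1-2(w=7) 2-3(w=3)}
step 3: add edge 2-4 (w=7); MST = {1-2(w=7) 2-3(w=3) 2-4(w=7)}
step 4: add edge 4-5 (w=1); MST = {1-2(w=7) 2-3(w=3) 2-4(w=7) 4-5(w=1)}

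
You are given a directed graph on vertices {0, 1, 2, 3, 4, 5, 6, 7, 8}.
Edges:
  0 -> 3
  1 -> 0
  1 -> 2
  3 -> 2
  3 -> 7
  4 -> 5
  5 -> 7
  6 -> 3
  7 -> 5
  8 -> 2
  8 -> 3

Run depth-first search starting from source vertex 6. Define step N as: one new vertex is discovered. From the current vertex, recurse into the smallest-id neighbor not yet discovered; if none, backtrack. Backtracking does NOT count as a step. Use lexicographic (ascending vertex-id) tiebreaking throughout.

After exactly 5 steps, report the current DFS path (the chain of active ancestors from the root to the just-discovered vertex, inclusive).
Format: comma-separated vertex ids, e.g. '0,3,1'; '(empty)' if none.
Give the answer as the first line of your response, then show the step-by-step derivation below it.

6,3,7,5

step 1: discover 6; path=6; order=6
step 2: discover 3; path=6>3; order=6,3
step 3: discover 2; path=6>3>2; order=6,3,2
step 4: discover 7; path=6>3>7; order=6,3,2,7
step 5: discover 5; path=6>3>7>5; order=6,3,2,7,5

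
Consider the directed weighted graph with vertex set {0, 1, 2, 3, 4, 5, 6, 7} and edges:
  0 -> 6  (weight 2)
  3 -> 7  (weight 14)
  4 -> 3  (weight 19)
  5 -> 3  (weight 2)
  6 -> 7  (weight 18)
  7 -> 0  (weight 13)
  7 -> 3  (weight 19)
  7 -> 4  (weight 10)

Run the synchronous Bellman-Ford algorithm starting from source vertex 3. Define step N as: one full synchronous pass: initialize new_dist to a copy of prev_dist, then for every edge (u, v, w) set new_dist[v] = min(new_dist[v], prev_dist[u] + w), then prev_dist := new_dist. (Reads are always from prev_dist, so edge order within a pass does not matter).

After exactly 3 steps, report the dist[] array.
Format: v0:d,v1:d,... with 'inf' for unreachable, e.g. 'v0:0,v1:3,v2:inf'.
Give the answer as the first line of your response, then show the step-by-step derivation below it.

v0:27,v1:inf,v2:inf,v3:0,v4:24,v5:inf,v6:29,v7:14

step 1: dist = v0:inf,v1:inf,v2:inf,v3:0,v4:inf,v5:inf,v6:inf,v7:14
step 2: dist = v0:27,v1:inf,v2:inf,v3:0,v4:24,v5:inf,v6:inf,v7:14
step 3: dist = v0:27,v1:inf,v2:inf,v3:0,v4:24,v5:inf,v6:29,v7:14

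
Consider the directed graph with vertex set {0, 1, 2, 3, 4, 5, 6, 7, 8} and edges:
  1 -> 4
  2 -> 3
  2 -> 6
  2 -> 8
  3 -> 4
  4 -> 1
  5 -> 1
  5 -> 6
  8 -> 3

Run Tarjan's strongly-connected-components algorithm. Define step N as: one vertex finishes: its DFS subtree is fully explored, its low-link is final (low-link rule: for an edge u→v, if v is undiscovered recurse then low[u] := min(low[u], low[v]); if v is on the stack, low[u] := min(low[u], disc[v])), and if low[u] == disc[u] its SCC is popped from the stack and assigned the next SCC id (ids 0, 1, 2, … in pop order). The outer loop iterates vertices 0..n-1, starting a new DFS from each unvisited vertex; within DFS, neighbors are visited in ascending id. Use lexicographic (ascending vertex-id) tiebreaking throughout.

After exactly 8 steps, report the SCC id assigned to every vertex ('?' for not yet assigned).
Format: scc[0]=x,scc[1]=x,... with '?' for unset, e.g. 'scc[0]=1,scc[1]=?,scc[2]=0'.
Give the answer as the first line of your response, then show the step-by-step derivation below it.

scc[0]=0,scc[1]=1,scc[2]=5,scc[3]=2,scc[4]=1,scc[5]=6,scc[6]=3,scc[7]=?,scc[8]=4

step 1: low=(low[0]=0,low[1]=?,low[2]=?,low[3]=?,low[4]=?,low[5]=?,low[6]=?,low[7]=?,low[8]=?); scc=(scc[0]=0,scc[1]=?,scc[2]=?,scc[3]=?,scc[4]=?,scc[5]=?,scc[6]=?,scc[7]=?,scc[8]=?)
step 2: low=(low[0]=0,low[1]=1,low[2]=?,low[3]=?,low[4]=1,low[5]=?,low[6]=?,low[7]=?,low[8]=?); scc=(scc[0]=0,scc[1]=?,scc[2]=?,scc[3]=?,scc[4]=?,scc[5]=?,scc[6]=?,scc[7]=?,scc[8]=?)
step 3: low=(low[0]=0,low[1]=1,low[2]=?,low[3]=?,low[4]=1,low[5]=?,low[6]=?,low[7]=?,low[8]=?); scc=(scc[0]=0,scc[1]=1,scc[2]=?,scc[3]=?,scc[4]=1,scc[5]=?,scc[6]=?,scc[7]=?,scc[8]=?)
step 4: low=(low[0]=0,low[1]=1,low[2]=3,low[3]=4,low[4]=1,low[5]=?,low[6]=?,low[7]=?,low[8]=?); scc=(scc[0]=0,scc[1]=1,scc[2]=?,scc[3]=2,scc[4]=1,scc[5]=?,scc[6]=?,scc[7]=?,scc[8]=?)
step 5: low=(low[0]=0,low[1]=1,low[2]=3,low[3]=4,low[4]=1,low[5]=?,low[6]=5,low[7]=?,low[8]=?); scc=(scc[0]=0,scc[1]=1,scc[2]=?,scc[3]=2,scc[4]=1,scc[5]=?,scc[6]=3,scc[7]=?,scc[8]=?)
step 6: low=(low[0]=0,low[1]=1,low[2]=3,low[3]=4,low[4]=1,low[5]=?,low[6]=5,low[7]=?,low[8]=6); scc=(scc[0]=0,scc[1]=1,scc[2]=?,scc[3]=2,scc[4]=1,scc[5]=?,scc[6]=3,scc[7]=?,scc[8]=4)
step 7: low=(low[0]=0,low[1]=1,low[2]=3,low[3]=4,low[4]=1,low[5]=?,low[6]=5,low[7]=?,low[8]=6); scc=(scc[0]=0,scc[1]=1,scc[2]=5,scc[3]=2,scc[4]=1,scc[5]=?,scc[6]=3,scc[7]=?,scc[8]=4)
step 8: low=(low[0]=0,low[1]=1,low[2]=3,low[3]=4,low[4]=1,low[5]=7,low[6]=5,low[7]=?,low[8]=6); scc=(scc[0]=0,scc[1]=1,scc[2]=5,scc[3]=2,scc[4]=1,scc[5]=6,scc[6]=3,scc[7]=?,scc[8]=4)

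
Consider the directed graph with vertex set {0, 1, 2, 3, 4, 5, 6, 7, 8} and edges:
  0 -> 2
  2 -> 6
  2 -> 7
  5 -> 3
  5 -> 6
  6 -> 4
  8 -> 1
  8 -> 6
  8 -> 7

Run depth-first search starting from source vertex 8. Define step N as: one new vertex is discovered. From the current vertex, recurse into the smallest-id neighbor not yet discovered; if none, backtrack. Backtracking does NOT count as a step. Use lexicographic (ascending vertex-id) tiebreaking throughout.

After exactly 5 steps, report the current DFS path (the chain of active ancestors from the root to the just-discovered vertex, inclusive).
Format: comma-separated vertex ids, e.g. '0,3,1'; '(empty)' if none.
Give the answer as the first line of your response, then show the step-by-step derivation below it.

8,7

step 1: discover 8; path=8; order=8
step 2: discover 1; path=8>1; order=8,1
step 3: discover 6; path=8>6; order=8,1,6
step 4: discover 4; path=8>6>4; order=8,1,6,4
step 5: discover 7; path=8>7; order=8,1,6,4,7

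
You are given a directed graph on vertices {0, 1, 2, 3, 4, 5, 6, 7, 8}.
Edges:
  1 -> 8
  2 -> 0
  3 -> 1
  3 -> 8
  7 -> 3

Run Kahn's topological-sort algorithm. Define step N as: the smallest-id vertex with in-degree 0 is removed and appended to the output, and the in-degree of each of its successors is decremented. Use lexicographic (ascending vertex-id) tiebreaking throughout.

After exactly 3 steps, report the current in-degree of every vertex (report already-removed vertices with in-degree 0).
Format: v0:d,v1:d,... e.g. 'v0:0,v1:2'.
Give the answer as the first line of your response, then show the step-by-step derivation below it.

v0:0,v1:1,v2:0,v3:1,v4:0,v5:0,v6:0,v7:0,v8:2

step 1: output 2; order=[2]; indeg=(0,1,0,1,0,0,0,0,2)
step 2: output 0; order=[2,0]; indeg=(0,1,0,1,0,0,0,0,2)
step 3: output 4; order=[2,0,4]; indeg=(0,1,0,1,0,0,0,0,2)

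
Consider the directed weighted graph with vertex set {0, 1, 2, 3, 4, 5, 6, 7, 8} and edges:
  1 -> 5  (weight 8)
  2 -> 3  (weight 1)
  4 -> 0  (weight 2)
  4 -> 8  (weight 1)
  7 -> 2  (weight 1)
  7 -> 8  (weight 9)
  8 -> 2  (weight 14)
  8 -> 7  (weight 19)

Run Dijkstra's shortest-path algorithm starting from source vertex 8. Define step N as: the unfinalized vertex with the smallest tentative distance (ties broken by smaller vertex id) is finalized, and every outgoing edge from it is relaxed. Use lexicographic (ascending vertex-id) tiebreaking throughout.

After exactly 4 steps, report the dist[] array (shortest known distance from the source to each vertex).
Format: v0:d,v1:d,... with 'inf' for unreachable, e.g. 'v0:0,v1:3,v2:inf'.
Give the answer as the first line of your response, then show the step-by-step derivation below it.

v0:inf,v1:inf,v2:14,v3:15,v4:inf,v5:inf,v6:inf,v7:19,v8:0

step 1: dist = v0:inf,v1:inf,v2:14,v3:inf,v4:inf,v5:inf,v6:inf,v7:19,v8:0
step 2: dist = v0:inf,v1:inf,v2:14,v3:15,v4:inf,v5:inf,v6:inf,v7:19,v8:0
step 3: dist = v0:inf,v1:inf,v2:14,v3:15,v4:inf,v5:inf,v6:inf,v7:19,v8:0
step 4: dist = v0:inf,v1:inf,v2:14,v3:15,v4:inf,v5:inf,v6:inf,v7:19,v8:0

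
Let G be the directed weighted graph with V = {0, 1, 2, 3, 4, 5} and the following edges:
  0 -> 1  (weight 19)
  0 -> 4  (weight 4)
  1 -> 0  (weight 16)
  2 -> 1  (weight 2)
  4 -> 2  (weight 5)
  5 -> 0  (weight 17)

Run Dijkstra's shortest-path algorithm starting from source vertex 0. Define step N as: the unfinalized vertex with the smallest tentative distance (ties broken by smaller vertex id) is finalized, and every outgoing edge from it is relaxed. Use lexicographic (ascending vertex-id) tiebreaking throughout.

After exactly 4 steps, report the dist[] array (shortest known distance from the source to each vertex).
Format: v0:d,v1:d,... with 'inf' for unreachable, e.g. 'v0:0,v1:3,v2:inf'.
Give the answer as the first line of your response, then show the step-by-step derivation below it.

v0:0,v1:11,v2:9,v3:inf,v4:4,v5:inf

step 1: dist = v0:0,v1:19,v2:inf,v3:inf,v4:4,v5:inf
step 2: dist = v0:0,v1:19,v2:9,v3:inf,v4:4,v5:inf
step 3: dist = v0:0,v1:11,v2:9,v3:inf,v4:4,v5:inf
step 4: dist = v0:0,v1:11,v2:9,v3:inf,v4:4,v5:inf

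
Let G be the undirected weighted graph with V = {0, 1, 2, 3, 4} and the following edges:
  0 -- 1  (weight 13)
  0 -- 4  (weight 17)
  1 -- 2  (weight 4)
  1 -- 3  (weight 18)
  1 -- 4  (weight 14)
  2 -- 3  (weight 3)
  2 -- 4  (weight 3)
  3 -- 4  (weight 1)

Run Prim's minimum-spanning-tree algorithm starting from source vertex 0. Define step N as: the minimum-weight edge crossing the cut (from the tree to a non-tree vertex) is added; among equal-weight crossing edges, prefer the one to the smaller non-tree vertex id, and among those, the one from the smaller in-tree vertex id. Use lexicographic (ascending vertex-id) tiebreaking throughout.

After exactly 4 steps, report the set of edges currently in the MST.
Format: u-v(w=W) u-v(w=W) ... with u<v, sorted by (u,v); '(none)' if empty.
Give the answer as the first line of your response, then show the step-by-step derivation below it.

0-1(w=13) 1-2(w=4) 2-3(w=3) 3-4(w=1)

step 1: add edge 0-1 (w=13); MST = {0-1(w=13)}
step 2: add edge 1-2 (w=4); MST = {0-1(w=13) 1-2(w=4)}
step 3: add edge 2-3 (w=3); MST = {0-1(w=13) 1-2(w=4) 2-3(w=3)}
step 4: add edge 3-4 (w=1); MST = {0-1(w=13) 1-2(w=4) 2-3(w=3) 3-4(w=1)}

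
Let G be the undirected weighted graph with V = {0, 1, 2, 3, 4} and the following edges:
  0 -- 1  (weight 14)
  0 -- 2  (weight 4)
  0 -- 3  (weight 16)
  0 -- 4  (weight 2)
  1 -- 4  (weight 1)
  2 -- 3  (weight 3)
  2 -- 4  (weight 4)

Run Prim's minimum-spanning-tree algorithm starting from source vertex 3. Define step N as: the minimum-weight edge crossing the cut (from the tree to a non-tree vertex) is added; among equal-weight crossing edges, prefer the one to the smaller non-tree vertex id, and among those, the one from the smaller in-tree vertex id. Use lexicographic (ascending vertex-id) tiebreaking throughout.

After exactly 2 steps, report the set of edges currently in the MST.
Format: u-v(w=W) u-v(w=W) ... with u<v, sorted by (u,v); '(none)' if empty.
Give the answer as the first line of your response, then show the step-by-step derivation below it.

0-2(w=4) 2-3(w=3)

step 1: add edge 2-3 (w=3); MST = {2-3(w=3)}
step 2: add edge 0-2 (w=4); MST = {0-2(w=4) 2-3(w=3)}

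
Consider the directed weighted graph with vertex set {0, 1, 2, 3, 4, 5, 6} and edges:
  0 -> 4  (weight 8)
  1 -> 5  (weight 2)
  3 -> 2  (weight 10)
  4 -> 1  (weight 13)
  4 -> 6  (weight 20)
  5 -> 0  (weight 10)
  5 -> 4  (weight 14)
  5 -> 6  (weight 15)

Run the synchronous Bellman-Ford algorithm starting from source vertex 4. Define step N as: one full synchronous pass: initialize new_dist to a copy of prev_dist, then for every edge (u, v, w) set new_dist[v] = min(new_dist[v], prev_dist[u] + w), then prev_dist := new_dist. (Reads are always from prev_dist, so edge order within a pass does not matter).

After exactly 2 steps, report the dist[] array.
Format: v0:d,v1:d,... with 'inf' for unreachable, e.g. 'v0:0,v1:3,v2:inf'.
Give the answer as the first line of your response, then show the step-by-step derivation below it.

v0:inf,v1:13,v2:inf,v3:inf,v4:0,v5:15,v6:20

step 1: dist = v0:inf,v1:13,v2:inf,v3:inf,v4:0,v5:inf,v6:20
step 2: dist = v0:inf,v1:13,v2:inf,v3:inf,v4:0,v5:15,v6:20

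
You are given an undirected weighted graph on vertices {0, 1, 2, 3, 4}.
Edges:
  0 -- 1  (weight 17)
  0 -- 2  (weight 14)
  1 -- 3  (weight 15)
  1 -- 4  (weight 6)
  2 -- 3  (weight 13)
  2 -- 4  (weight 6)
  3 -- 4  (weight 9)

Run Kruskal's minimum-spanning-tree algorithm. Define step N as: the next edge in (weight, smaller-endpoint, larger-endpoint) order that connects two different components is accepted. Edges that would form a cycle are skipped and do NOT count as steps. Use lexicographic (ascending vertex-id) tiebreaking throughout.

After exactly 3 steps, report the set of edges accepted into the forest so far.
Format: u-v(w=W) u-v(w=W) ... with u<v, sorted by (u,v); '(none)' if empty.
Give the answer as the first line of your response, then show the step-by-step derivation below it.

1-4(w=6) 2-4(w=6) 3-4(w=9)

step 1: add edge 1-4 (w=6); MST = {1-4(w=6)}
step 2: add edge 2-4 (w=6); MST = {1-4(w=6) 2-4(w=6)}
step 3: add edge 3-4 (w=9); MST = {1-4(w=6) 2-4(w=6) 3-4(w=9)}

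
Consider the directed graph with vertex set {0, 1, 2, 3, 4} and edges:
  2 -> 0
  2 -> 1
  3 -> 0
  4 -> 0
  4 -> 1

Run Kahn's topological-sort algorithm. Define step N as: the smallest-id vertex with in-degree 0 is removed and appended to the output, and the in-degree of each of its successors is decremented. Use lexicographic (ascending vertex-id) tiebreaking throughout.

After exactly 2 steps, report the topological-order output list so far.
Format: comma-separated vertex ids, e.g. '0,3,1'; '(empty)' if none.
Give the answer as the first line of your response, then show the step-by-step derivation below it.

2,3

step 1: output 2; order=[2]; indeg=(2,1,0,0,0)
step 2: output 3; order=[2,3]; indeg=(1,1,0,0,0)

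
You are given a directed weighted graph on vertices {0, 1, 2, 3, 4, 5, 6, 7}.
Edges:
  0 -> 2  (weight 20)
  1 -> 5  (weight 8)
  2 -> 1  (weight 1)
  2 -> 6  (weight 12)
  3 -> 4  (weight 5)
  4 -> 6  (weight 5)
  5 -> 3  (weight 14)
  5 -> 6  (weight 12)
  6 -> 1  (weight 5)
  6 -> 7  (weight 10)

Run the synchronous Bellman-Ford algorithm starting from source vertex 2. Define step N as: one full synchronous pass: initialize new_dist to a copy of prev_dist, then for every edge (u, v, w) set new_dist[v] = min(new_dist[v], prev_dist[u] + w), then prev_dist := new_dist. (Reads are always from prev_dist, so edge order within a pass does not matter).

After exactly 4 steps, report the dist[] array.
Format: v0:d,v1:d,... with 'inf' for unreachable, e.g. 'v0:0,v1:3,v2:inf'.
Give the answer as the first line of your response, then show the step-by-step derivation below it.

v0:inf,v1:1,v2:0,v3:23,v4:28,v5:9,v6:12,v7:22

step 1: dist = v0:inf,v1:1,v2:0,v3:inf,v4:inf,v5:inf,v6:12,v7:inf
step 2: dist = v0:inf,v1:1,v2:0,v3:inf,v4:inf,v5:9,v6:12,v7:22
step 3: dist = v0:inf,v1:1,v2:0,v3:23,v4:inf,v5:9,v6:12,v7:22
step 4: dist = v0:inf,v1:1,v2:0,v3:23,v4:28,v5:9,v6:12,v7:22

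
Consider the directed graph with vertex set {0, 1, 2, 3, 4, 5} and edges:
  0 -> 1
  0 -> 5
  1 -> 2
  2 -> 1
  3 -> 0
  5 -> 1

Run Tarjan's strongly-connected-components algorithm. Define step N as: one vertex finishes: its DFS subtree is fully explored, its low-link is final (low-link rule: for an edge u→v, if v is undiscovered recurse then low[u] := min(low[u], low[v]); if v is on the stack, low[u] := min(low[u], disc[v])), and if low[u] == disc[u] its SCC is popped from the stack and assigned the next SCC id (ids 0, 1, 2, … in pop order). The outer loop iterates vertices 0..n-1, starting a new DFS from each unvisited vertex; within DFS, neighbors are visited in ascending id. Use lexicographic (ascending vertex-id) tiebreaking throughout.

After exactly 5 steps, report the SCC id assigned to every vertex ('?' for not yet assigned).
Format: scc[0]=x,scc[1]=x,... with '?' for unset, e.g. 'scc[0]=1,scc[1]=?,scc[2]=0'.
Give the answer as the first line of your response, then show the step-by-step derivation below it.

scc[0]=2,scc[1]=0,scc[2]=0,scc[3]=3,scc[4]=?,scc[5]=1

step 1: low=(low[0]=0,low[1]=1,low[2]=1,low[3]=?,low[4]=?,low[5]=?); scc=(scc[0]=?,scc[1]=?,scc[2]=?,scc[3]=?,scc[4]=?,scc[5]=?)
step 2: low=(low[0]=0,low[1]=1,low[2]=1,low[3]=?,low[4]=?,low[5]=?); scc=(scc[0]=?,scc[1]=0,scc[2]=0,scc[3]=?,scc[4]=?,scc[5]=?)
step 3: low=(low[0]=0,low[1]=1,low[2]=1,low[3]=?,low[4]=?,low[5]=3); scc=(scc[0]=?,scc[1]=0,scc[2]=0,scc[3]=?,scc[4]=?,scc[5]=1)
step 4: low=(low[0]=0,low[1]=1,low[2]=1,low[3]=?,low[4]=?,low[5]=3); scc=(scc[0]=2,scc[1]=0,scc[2]=0,scc[3]=?,scc[4]=?,scc[5]=1)
step 5: low=(low[0]=0,low[1]=1,low[2]=1,low[3]=4,low[4]=?,low[5]=3); scc=(scc[0]=2,scc[1]=0,scc[2]=0,scc[3]=3,scc[4]=?,scc[5]=1)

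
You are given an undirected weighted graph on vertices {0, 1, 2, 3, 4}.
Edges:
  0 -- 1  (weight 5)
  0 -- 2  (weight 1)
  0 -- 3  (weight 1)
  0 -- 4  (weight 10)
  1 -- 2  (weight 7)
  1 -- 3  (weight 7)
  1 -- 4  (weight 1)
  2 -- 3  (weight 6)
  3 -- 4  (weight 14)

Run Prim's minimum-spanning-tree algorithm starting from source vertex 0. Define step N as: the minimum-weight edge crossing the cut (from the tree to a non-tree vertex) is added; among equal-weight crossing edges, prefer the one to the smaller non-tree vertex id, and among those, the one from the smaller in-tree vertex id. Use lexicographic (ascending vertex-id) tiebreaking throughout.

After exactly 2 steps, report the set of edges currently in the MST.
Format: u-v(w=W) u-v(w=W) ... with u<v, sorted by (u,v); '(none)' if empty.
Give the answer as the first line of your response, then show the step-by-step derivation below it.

0-2(w=1) 0-3(w=1)

step 1: add edge 0-2 (w=1); MST = {0-2(w=1)}
step 2: add edge 0-3 (w=1); MST = {0-2(w=1) 0-3(w=1)}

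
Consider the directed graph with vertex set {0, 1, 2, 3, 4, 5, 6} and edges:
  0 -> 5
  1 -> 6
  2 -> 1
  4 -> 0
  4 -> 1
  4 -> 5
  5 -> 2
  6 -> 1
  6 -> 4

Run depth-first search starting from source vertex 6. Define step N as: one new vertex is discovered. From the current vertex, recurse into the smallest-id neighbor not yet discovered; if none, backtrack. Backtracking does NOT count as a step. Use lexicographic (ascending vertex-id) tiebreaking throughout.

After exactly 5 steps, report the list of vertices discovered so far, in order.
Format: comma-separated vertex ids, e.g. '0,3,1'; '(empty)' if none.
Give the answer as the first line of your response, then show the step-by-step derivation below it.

6,1,4,0,5

step 1: discover 6; path=6; order=6
step 2: discover 1; path=6>1; order=6,1
step 3: discover 4; path=6>4; order=6,1,4
step 4: discover 0; path=6>4>0; order=6,1,4,0
step 5: discover 5; path=6>4>0>5; order=6,1,4,0,5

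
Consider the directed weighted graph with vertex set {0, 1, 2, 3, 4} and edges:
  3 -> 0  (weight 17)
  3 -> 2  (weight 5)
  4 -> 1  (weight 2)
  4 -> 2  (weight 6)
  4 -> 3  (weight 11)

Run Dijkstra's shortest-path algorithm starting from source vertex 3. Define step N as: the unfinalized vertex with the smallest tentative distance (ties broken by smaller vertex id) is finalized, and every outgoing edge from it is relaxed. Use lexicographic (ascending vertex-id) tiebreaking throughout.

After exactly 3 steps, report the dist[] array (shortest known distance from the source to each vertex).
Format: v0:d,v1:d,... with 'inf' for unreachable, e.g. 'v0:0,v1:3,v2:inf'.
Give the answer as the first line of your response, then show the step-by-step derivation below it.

v0:17,v1:inf,v2:5,v3:0,v4:inf

step 1: dist = v0:17,v1:inf,v2:5,v3:0,v4:inf
step 2: dist = v0:17,v1:inf,v2:5,v3:0,v4:inf
step 3: dist = v0:17,v1:inf,v2:5,v3:0,v4:inf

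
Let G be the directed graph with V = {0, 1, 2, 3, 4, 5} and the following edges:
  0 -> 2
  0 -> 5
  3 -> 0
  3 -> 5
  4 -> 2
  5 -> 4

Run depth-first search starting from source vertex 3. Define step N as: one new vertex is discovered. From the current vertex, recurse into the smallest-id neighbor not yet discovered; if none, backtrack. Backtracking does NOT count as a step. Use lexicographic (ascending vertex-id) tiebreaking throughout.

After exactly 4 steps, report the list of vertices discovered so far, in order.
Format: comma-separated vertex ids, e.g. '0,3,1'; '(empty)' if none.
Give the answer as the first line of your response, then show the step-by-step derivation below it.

3,0,2,5

step 1: discover 3; path=3; order=3
step 2: discover 0; path=3>0; order=3,0
step 3: discover 2; path=3>0>2; order=3,0,2
step 4: discover 5; path=3>0>5; order=3,0,2,5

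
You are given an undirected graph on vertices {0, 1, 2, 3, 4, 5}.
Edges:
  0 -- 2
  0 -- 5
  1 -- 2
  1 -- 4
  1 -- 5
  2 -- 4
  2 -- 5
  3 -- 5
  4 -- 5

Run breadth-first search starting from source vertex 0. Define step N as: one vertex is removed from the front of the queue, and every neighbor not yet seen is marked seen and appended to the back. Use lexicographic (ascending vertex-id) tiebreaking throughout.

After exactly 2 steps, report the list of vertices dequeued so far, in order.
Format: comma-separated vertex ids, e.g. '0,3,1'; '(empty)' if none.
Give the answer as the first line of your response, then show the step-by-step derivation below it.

0,2

step 1: dequeue 0; queue=[2,5]; order=0
step 2: dequeue 2; queue=[5,1,4]; order=0,2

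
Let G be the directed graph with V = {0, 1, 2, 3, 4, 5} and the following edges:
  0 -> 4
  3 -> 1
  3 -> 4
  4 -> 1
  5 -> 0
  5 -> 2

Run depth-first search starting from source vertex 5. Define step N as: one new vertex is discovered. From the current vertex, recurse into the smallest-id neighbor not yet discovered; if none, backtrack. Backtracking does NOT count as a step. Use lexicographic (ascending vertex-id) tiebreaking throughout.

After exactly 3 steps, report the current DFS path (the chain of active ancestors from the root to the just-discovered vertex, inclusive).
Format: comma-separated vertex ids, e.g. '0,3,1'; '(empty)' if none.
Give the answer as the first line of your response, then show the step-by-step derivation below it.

5,0,4

step 1: discover 5; path=5; order=5
step 2: discover 0; path=5>0; order=5,0
step 3: discover 4; path=5>0>4; order=5,0,4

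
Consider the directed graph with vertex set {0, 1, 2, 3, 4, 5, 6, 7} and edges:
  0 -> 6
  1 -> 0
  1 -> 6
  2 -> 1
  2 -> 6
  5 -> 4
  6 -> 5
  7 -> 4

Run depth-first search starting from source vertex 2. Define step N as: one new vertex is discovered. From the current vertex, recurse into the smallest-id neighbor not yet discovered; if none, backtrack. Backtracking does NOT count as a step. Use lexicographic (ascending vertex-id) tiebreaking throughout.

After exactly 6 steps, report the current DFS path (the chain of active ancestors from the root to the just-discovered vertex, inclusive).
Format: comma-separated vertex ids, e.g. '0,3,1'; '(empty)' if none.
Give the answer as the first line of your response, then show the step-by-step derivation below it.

2,1,0,6,5,4

step 1: discover 2; path=2; order=2
step 2: discover 1; path=2>1; order=2,1
step 3: discover 0; path=2>1>0; order=2,1,0
step 4: discover 6; path=2>1>0>6; order=2,1,0,6
step 5: discover 5; path=2>1>0>6>5; order=2,1,0,6,5
step 6: discover 4; path=2>1>0>6>5>4; order=2,1,0,6,5,4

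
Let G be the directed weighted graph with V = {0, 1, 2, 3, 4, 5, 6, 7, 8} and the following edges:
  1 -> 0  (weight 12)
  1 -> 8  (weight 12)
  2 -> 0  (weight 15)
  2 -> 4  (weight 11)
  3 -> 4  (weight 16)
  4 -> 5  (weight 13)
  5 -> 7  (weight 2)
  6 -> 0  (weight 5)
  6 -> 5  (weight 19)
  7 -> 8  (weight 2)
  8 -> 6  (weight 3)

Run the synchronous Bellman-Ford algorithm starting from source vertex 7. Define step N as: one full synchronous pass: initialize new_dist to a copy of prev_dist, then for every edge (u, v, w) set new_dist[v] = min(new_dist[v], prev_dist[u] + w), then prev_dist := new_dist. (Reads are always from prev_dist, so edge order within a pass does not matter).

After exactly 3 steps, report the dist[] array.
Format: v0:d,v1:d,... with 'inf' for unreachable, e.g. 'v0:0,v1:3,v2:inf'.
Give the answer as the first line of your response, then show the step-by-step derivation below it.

v0:10,v1:inf,v2:inf,v3:inf,v4:inf,v5:24,v6:5,v7:0,v8:2

step 1: dist = v0:inf,v1:inf,v2:inf,v3:inf,v4:inf,v5:inf,v6:inf,v7:0,v8:2
step 2: dist = v0:inf,v1:inf,v2:inf,v3:inf,v4:inf,v5:inf,v6:5,v7:0,v8:2
step 3: dist = v0:10,v1:inf,v2:inf,v3:inf,v4:inf,v5:24,v6:5,v7:0,v8:2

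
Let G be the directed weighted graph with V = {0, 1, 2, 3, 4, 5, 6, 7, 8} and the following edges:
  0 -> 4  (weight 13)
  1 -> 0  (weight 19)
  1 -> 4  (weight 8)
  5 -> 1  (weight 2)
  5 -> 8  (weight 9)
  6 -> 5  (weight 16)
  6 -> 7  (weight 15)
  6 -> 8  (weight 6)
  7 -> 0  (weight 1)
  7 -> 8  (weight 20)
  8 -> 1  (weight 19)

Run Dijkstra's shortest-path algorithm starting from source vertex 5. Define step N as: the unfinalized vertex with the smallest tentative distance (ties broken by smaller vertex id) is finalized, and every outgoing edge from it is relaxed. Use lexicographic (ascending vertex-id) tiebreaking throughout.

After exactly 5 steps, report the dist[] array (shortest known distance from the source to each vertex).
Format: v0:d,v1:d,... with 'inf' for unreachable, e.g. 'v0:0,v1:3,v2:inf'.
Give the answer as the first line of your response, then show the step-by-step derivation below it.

v0:21,v1:2,v2:inf,v3:inf,v4:10,v5:0,v6:inf,v7:inf,v8:9

step 1: dist = v0:inf,v1:2,v2:inf,v3:inf,v4:inf,v5:0,v6:inf,v7:inf,v8:9
step 2: dist = v0:21,v1:2,v2:inf,v3:inf,v4:10,v5:0,v6:inf,v7:inf,v8:9
step 3: dist = v0:21,v1:2,v2:inf,v3:inf,v4:10,v5:0,v6:inf,v7:inf,v8:9
step 4: dist = v0:21,v1:2,v2:inf,v3:inf,v4:10,v5:0,v6:inf,v7:inf,v8:9
step 5: dist = v0:21,v1:2,v2:inf,v3:inf,v4:10,v5:0,v6:inf,v7:inf,v8:9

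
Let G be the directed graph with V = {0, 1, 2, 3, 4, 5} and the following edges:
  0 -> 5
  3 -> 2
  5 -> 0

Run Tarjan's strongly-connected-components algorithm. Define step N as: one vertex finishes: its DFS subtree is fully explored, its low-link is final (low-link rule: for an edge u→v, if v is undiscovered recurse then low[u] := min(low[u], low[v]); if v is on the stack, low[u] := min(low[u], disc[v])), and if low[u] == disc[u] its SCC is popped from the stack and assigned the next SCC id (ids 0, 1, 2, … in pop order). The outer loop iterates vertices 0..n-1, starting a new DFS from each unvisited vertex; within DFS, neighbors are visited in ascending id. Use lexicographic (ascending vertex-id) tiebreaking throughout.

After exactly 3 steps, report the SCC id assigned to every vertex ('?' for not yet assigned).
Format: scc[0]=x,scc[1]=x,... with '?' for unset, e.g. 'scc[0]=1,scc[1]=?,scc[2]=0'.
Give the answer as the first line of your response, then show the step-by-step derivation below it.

scc[0]=0,scc[1]=1,scc[2]=?,scc[3]=?,scc[4]=?,scc[5]=0

step 1: low=(low[0]=0,low[1]=?,low[2]=?,low[3]=?,low[4]=?,low[5]=0); scc=(scc[0]=?,scc[1]=?,scc[2]=?,scc[3]=?,scc[4]=?,scc[5]=?)
step 2: low=(low[0]=0,low[1]=?,low[2]=?,low[3]=?,low[4]=?,low[5]=0); scc=(scc[0]=0,scc[1]=?,scc[2]=?,scc[3]=?,scc[4]=?,scc[5]=0)
step 3: low=(low[0]=0,low[1]=2,low[2]=?,low[3]=?,low[4]=?,low[5]=0); scc=(scc[0]=0,scc[1]=1,scc[2]=?,scc[3]=?,scc[4]=?,scc[5]=0)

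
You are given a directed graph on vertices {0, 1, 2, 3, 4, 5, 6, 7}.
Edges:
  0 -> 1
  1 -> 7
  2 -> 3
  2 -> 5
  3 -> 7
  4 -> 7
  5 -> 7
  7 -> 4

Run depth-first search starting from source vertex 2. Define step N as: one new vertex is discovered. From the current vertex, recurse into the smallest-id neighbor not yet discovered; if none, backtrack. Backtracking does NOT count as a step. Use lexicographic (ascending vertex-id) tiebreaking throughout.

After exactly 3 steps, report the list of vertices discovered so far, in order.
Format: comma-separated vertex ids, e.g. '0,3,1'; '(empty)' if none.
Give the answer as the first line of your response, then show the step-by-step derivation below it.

2,3,7

step 1: discover 2; path=2; order=2
step 2: discover 3; path=2>3; order=2,3
step 3: discover 7; path=2>3>7; order=2,3,7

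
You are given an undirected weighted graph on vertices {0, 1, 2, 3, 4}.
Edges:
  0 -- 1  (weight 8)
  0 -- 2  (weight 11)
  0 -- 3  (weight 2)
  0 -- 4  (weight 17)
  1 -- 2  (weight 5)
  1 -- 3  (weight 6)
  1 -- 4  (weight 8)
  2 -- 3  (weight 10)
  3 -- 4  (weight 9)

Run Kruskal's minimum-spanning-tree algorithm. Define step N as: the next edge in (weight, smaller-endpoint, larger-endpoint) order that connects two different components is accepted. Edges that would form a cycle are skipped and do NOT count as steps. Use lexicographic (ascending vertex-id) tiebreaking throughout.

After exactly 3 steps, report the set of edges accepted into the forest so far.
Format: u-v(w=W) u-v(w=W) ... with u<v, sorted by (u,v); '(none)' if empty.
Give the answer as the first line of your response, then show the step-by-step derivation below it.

0-3(w=2) 1-2(w=5) 1-3(w=6)

step 1: add edge 0-3 (w=2); MST = {0-3(w=2)}
step 2: add edge 1-2 (w=5); MST = {0-3(w=2) 1-2(w=5)}
step 3: add edge 1-3 (w=6); MST = {0-3(w=2) 1-2(w=5) 1-3(w=6)}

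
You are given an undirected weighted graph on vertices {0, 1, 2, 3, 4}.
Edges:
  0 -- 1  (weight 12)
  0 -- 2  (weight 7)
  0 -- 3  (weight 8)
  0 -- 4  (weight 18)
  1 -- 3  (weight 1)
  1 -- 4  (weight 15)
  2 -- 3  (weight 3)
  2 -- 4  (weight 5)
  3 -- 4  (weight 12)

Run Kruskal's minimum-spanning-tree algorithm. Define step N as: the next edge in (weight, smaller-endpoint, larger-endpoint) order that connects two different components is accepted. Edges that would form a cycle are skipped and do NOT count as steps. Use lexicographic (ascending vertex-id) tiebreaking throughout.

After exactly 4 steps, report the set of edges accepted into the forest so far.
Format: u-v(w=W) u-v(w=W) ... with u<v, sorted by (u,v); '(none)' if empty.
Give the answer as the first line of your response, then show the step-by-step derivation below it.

0-2(w=7) 1-3(w=1) 2-3(w=3) 2-4(w=5)

step 1: add edge 1-3 (w=1); MST = {1-3(w=1)}
step 2: add edge 2-3 (w=3); MST = {1-3(w=1) 2-3(w=3)}
step 3: add edge 2-4 (w=5); MST = {1-3(w=1) 2-3(w=3) 2-4(w=5)}
step 4: add edge 0-2 (w=7); MST = {0-2(w=7) 1-3(w=1) 2-3(w=3) 2-4(w=5)}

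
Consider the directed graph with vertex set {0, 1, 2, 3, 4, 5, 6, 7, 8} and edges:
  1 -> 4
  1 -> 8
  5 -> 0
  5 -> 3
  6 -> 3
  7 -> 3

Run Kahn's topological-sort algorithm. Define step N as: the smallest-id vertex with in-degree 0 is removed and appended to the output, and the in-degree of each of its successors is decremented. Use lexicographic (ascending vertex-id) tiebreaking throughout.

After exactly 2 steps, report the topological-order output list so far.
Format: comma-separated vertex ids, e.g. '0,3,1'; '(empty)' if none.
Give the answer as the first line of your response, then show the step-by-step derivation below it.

1,2

step 1: output 1; order=[1]; indeg=(1,0,0,3,0,0,0,0,0)
step 2: output 2; order=[1,2]; indeg=(1,0,0,3,0,0,0,0,0)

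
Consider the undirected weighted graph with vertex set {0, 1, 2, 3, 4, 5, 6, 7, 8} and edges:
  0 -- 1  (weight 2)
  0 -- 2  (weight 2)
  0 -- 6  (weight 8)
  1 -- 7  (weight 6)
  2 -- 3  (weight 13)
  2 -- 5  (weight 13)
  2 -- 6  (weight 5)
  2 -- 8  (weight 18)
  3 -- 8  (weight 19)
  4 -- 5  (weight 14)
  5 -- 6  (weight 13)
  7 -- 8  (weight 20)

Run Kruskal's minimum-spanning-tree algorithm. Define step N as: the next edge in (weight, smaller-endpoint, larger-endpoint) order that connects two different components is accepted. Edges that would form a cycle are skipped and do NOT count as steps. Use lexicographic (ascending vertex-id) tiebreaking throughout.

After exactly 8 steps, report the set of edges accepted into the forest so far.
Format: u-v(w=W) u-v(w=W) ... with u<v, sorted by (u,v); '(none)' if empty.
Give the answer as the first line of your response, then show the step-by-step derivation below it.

0-1(w=2) 0-2(w=2) 1-7(w=6) 2-3(w=13) 2-5(w=13) 2-6(w=5) 2-8(w=18) 4-5(w=14)

step 1: add edge 0-1 (w=2); MST = {0-1(w=2)}
step 2: add edge 0-2 (w=2); MST = {0-1(w=2) 0-2(w=2)}
step 3: add edge 2-6 (w=5); MST = {0-1(w=2) 0-2(w=2) 2-6(w=5)}
step 4: add edge 1-7 (w=6); MST = {0-1(w=2) 0-2(w=2) 1-7(w=6) 2-6(w=5)}
step 5: add edge 2-3 (w=13); MST = {0-1(w=2) 0-2(w=2) 1-7(w=6) 2-3(w=13) 2-6(w=5)}
step 6: add edge 2-5 (w=13); MST = {0-1(w=2) 0-2(w=2) 1-7(w=6) 2-3(w=13) 2-5(w=13) 2-6(w=5)}
step 7: add edge 4-5 (w=14); MST = {0-1(w=2) 0-2(w=2) 1-7(w=6) 2-3(w=13) 2-5(w=13) 2-6(w=5) 4-5(w=14)}
step 8: add edge 2-8 (w=18); MST = {0-1(w=2) 0-2(w=2) 1-7(w=6) 2-3(w=13) 2-5(w=13) 2-6(w=5) 2-8(w=18) 4-5(w=14)}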